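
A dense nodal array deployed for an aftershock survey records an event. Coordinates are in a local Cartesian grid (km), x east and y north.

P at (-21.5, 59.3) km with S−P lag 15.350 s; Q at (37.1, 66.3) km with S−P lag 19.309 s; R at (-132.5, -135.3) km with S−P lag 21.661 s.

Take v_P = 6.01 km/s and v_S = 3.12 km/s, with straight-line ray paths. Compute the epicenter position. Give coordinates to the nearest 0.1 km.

-29.2 km east, -40.0 km north

Distance from S−P lag: d = Δt · v_P v_S / (v_P − v_S) = Δt · (6.01·3.12)/(6.01−3.12) ≈ 6.4883·Δt.
So d_P = 99.60, d_Q = 125.28, d_R = 140.54 km.
Circle about each station: (x + 21.5)² + (y − 59.3)² = 99.60²; (x − 37.1)² + (y − 66.3)² = 125.28²; (x + 132.5)² + (y + 135.3)² = 140.54².
Subtracting pairs of circle equations eliminates x²+y² and gives linear equations (the radical axes):
117.2 x + 14.0 y = -3981.56
-222.0 x − 389.2 y = 22052.27
Solving the 2×2 system: x ≈ -29.2, y ≈ -40.0 km.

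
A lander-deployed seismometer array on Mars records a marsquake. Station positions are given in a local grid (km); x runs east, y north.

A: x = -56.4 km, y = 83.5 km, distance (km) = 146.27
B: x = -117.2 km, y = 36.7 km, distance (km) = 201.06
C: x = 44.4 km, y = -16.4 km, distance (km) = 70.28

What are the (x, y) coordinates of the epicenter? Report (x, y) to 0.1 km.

Circle about each station: (x + 56.4)² + (y − 83.5)² = 146.27²; (x + 117.2)² + (y − 36.7)² = 201.06²; (x − 44.4)² + (y + 16.4)² = 70.28².
Subtracting the A equation from the B and C equations removes the quadratic terms:
-121.6 x − 93.6 y = -14100.69
201.6 x − 199.8 y = 8542.74
Solving the 2×2 system: x ≈ 83.8, y ≈ 41.8 km.

x ≈ 83.8 km, y ≈ 41.8 km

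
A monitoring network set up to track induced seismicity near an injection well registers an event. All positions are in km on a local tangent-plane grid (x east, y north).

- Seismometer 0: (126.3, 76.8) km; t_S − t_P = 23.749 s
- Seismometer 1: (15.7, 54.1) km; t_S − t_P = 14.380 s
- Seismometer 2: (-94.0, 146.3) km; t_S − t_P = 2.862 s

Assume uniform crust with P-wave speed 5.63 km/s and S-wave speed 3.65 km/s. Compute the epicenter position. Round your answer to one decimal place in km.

Distance from S−P lag: d = Δt · v_P v_S / (v_P − v_S) = Δt · (5.63·3.65)/(5.63−3.65) ≈ 10.3785·Δt.
So d_Seismometer 0 = 246.48, d_Seismometer 1 = 149.24, d_Seismometer 2 = 29.70 km.
Circle about each station: (x − 126.3)² + (y − 76.8)² = 246.48²; (x − 15.7)² + (y − 54.1)² = 149.24²; (x + 94.0)² + (y − 146.3)² = 29.70².
Subtracting pairs of circle equations eliminates x²+y² and gives linear equations (the radical axes):
-221.2 x − 45.4 y = 19803.18
-440.6 x + 139.0 y = 68260.06
Solving the 2×2 system: x ≈ -115.3, y ≈ 125.6 km.

-115.3 km east, 125.6 km north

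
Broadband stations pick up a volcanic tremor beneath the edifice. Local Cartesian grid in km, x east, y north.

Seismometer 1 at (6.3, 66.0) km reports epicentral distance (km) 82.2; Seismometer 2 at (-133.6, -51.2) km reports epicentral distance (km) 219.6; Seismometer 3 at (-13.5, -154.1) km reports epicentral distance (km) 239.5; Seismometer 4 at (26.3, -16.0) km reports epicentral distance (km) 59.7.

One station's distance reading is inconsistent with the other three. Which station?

Solve using three stations at a time. Using Seismometer 1, Seismometer 2, Seismometer 4 (subtract circle equations pairwise → linear system) gives (x, y) ≈ (74.3, 19.7).
Distances from that point to each station vs reported:
  Seismometer 1: calculated 82.3 vs reported 82.2 → residual 0.1 km
  Seismometer 2: calculated 219.6 vs reported 219.6 → residual 0.0 km
  Seismometer 3: calculated 194.7 vs reported 239.5 → residual 44.8 km
  Seismometer 4: calculated 59.8 vs reported 59.7 → residual 0.1 km
Seismometer 1, Seismometer 2, Seismometer 4 are mutually consistent (residuals ≈ 0); Seismometer 3 is off by 44.8 km.

Seismometer 3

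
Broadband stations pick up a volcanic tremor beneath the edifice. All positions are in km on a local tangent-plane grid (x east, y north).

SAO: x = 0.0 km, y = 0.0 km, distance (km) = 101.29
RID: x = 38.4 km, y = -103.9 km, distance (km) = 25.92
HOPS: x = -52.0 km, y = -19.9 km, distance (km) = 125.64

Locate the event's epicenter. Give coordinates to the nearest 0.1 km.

(55.7, -84.6)

Circle about each station: x² + y² = 101.29²; (x − 38.4)² + (y + 103.9)² = 25.92²; (x + 52.0)² + (y + 19.9)² = 125.64².
Subtracting pairs of circle equations eliminates x²+y² and gives linear equations (the radical axes):
76.8 x − 207.8 y = 21857.59
-104.0 x − 39.8 y = -2425.74
Solving the 2×2 system: x ≈ 55.7, y ≈ -84.6 km.
Check against SAO (with the unrounded x, y): √(x²+y²) = 101.29 ≈ 101.29 km. ✓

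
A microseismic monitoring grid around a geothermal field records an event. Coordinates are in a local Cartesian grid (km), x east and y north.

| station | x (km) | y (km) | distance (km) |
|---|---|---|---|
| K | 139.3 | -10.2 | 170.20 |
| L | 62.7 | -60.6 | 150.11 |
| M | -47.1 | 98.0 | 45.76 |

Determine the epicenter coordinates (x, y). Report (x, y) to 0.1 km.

-10.6 km east, 70.4 km north

Circle about each station: (x − 139.3)² + (y + 10.2)² = 170.20²; (x − 62.7)² + (y + 60.6)² = 150.11²; (x + 47.1)² + (y − 98.0)² = 45.76².
Subtracting the K equation from the L and M equations removes the quadratic terms:
-153.2 x − 100.8 y = -5469.85
-372.8 x + 216.4 y = 19187.94
Solving the 2×2 system: x ≈ -10.6, y ≈ 70.4 km.
Check against K (with the unrounded x, y): √((x − 139.3)²+(y + 10.2)²) = 170.20 ≈ 170.20 km. ✓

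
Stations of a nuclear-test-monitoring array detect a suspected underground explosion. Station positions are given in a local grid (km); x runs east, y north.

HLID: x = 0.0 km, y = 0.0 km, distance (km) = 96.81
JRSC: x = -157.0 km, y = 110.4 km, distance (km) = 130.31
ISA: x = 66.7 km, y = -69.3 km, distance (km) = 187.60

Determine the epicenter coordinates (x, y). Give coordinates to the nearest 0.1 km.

Circle about each station: x² + y² = 96.81²; (x + 157.0)² + (y − 110.4)² = 130.31²; (x − 66.7)² + (y + 69.3)² = 187.60².
Subtracting pairs of circle equations eliminates x²+y² and gives linear equations (the radical axes):
-314.0 x + 220.8 y = 29228.64
133.4 x − 138.6 y = -16570.20
Solving the 2×2 system: x ≈ -27.9, y ≈ 92.7 km.
Check against HLID (with the unrounded x, y): √(x²+y²) = 96.81 ≈ 96.81 km. ✓

-27.9 km east, 92.7 km north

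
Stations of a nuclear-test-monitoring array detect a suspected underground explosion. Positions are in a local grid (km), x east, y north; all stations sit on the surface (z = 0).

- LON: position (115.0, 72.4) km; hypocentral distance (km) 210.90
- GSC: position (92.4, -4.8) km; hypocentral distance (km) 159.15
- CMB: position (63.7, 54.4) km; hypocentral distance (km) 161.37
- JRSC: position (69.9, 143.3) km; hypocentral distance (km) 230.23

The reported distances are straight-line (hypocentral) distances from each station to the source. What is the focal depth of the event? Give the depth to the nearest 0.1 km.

Each station gives a sphere (x−x_i)² + (y−y_i)² + z² = d_i² (stations at z=0).
Subtracting the LON sphere from GSC and CMB: z² cancels, leaving linear equations in x and y:
-45.2 x − 154.4 y = 9244.13
-102.6 x − 36.0 y = 6988.82
Solving: x ≈ -52.503, y ≈ -44.501 km (keep extra digits for the depth step; rounded: -52.5, -44.5).
Then from the LON sphere: z² = 210.90² − (x − 115.0)² − (y − 72.4)² with x = -52.503, y = -44.501, so z ≈ 52.495 ≈ 52.5 km.

z ≈ 52.5 km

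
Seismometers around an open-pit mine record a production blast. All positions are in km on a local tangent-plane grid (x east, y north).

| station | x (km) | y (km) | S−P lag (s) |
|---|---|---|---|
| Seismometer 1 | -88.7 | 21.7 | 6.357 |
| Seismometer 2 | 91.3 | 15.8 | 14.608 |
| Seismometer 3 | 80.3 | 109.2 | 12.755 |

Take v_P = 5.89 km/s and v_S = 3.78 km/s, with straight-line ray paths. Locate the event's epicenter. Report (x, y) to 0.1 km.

Distance from S−P lag: d = Δt · v_P v_S / (v_P − v_S) = Δt · (5.89·3.78)/(5.89−3.78) ≈ 10.5518·Δt.
So d_Seismometer 1 = 67.08, d_Seismometer 2 = 154.14, d_Seismometer 3 = 134.59 km.
Circle about each station: (x + 88.7)² + (y − 21.7)² = 67.08²; (x − 91.3)² + (y − 15.8)² = 154.14²; (x − 80.3)² + (y − 109.2)² = 134.59².
Subtracting pairs of circle equations eliminates x²+y² and gives linear equations (the radical axes):
360.0 x − 11.8 y = -19012.66
338.0 x + 175.0 y = -3580.59
Solving the 2×2 system: x ≈ -50.3, y ≈ 76.7 km.
Check against Seismometer 1 (with the unrounded x, y): √((x + 88.7)²+(y − 21.7)²) = 67.07 ≈ 67.08 km. ✓

-50.3 km east, 76.7 km north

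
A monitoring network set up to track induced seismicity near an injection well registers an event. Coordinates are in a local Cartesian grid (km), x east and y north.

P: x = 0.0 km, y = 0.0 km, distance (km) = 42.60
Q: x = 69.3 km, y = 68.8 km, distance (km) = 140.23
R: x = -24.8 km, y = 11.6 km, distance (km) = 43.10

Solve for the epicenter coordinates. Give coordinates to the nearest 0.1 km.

-28.9 km east, -31.3 km north

Circle about each station: x² + y² = 42.60²; (x − 69.3)² + (y − 68.8)² = 140.23²; (x + 24.8)² + (y − 11.6)² = 43.10².
Subtracting the P equation from the Q and R equations removes the quadratic terms:
138.6 x + 137.6 y = -8313.76
-49.6 x + 23.2 y = 706.75
Solving the 2×2 system: x ≈ -28.9, y ≈ -31.3 km.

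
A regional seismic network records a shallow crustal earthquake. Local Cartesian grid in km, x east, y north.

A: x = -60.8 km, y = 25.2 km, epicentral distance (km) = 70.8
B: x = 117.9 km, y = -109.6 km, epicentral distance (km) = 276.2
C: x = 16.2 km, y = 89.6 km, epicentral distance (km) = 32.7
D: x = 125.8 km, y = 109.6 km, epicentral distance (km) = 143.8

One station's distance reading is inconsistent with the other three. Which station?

B

Solve using three stations at a time. Using A, C, D (subtract circle equations pairwise → linear system) gives (x, y) ≈ (-14.7, 78.9).
Distances from that point to each station vs reported:
  A: calculated 70.8 vs reported 70.8 → residual 0.0 km
  B: calculated 230.5 vs reported 276.2 → residual 45.7 km
  C: calculated 32.7 vs reported 32.7 → residual 0.0 km
  D: calculated 143.8 vs reported 143.8 → residual 0.0 km
A, C, D are mutually consistent (residuals ≈ 0); B is off by 45.7 km.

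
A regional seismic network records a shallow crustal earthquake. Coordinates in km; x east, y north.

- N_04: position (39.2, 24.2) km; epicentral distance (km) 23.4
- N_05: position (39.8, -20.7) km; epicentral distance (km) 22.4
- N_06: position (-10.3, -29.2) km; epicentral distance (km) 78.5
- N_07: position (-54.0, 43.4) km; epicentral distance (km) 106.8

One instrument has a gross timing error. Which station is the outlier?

N_06

Solve using three stations at a time. Using N_04, N_05, N_07 (subtract circle equations pairwise → linear system) gives (x, y) ≈ (44.2, 1.3).
Distances from that point to each station vs reported:
  N_04: calculated 23.4 vs reported 23.4 → residual 0.0 km
  N_05: calculated 22.4 vs reported 22.4 → residual 0.0 km
  N_06: calculated 62.4 vs reported 78.5 → residual 16.1 km
  N_07: calculated 106.8 vs reported 106.8 → residual 0.0 km
N_04, N_05, N_07 are mutually consistent (residuals ≈ 0); N_06 is off by 16.1 km.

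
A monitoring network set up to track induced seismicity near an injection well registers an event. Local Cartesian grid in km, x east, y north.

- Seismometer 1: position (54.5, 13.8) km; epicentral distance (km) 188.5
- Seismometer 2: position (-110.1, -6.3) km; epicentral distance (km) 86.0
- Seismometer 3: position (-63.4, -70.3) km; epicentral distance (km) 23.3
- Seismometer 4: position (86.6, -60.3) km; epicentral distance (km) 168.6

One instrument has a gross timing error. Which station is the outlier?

Solve using three stations at a time. Using Seismometer 2, Seismometer 3, Seismometer 4 (subtract circle equations pairwise → linear system) gives (x, y) ≈ (-79.9, -86.8).
Distances from that point to each station vs reported:
  Seismometer 1: calculated 167.9 vs reported 188.5 → residual 20.6 km
  Seismometer 2: calculated 86.0 vs reported 86.0 → residual 0.0 km
  Seismometer 3: calculated 23.4 vs reported 23.3 → residual 0.1 km
  Seismometer 4: calculated 168.6 vs reported 168.6 → residual 0.0 km
Seismometer 2, Seismometer 3, Seismometer 4 are mutually consistent (residuals ≈ 0); Seismometer 1 is off by 20.6 km.

Seismometer 1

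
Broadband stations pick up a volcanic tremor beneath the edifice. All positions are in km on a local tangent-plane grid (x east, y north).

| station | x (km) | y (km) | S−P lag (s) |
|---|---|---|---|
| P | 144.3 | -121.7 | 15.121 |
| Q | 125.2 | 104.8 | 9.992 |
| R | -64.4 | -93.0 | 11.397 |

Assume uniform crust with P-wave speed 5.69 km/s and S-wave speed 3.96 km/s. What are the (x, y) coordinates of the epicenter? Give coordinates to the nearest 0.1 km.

Distance from S−P lag: d = Δt · v_P v_S / (v_P − v_S) = Δt · (5.69·3.96)/(5.69−3.96) ≈ 13.0245·Δt.
So d_P = 196.94, d_Q = 130.14, d_R = 148.44 km.
Circle about each station: (x − 144.3)² + (y + 121.7)² = 196.94²; (x − 125.2)² + (y − 104.8)² = 130.14²; (x + 64.4)² + (y + 93.0)² = 148.44².
Subtracting the P equation from the Q and R equations removes the quadratic terms:
-38.2 x + 453.0 y = 12873.64
-417.4 x + 57.4 y = -6086.09
Solving the 2×2 system: x ≈ 18.7, y ≈ 30.0 km.

(18.7, 30.0)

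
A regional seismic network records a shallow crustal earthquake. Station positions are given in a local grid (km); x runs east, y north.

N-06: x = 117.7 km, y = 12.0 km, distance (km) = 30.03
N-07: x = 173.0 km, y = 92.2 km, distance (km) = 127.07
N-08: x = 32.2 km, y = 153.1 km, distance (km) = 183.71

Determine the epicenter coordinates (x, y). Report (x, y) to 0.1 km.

Circle about each station: (x − 117.7)² + (y − 12.0)² = 30.03²; (x − 173.0)² + (y − 92.2)² = 127.07²; (x − 32.2)² + (y − 153.1)² = 183.71².
Subtracting pairs of circle equations eliminates x²+y² and gives linear equations (the radical axes):
110.6 x + 160.4 y = 9187.57
-171.0 x + 282.2 y = -22368.40
Solving the 2×2 system: x ≈ 105.4, y ≈ -15.4 km.

(105.4, -15.4)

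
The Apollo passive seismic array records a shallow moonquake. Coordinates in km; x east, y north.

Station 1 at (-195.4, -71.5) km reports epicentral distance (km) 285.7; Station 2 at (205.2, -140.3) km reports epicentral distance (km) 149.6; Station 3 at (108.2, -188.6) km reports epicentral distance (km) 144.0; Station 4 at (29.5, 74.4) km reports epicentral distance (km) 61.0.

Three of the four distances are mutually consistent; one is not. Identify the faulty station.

Station 4

Solve using three stations at a time. Using Station 1, Station 2, Station 3 (subtract circle equations pairwise → linear system) gives (x, y) ≈ (89.2, -45.8).
Distances from that point to each station vs reported:
  Station 1: calculated 285.7 vs reported 285.7 → residual 0.0 km
  Station 2: calculated 149.6 vs reported 149.6 → residual 0.0 km
  Station 3: calculated 144.0 vs reported 144.0 → residual 0.0 km
  Station 4: calculated 134.2 vs reported 61.0 → residual 73.2 km
Station 1, Station 2, Station 3 are mutually consistent (residuals ≈ 0); Station 4 is off by 73.2 km.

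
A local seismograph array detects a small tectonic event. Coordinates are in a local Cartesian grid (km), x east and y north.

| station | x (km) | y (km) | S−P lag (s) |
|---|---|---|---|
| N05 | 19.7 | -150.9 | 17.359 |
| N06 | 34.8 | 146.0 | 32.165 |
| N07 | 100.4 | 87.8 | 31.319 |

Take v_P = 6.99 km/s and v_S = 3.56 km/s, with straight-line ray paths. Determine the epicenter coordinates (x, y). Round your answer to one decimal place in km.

Distance from S−P lag: d = Δt · v_P v_S / (v_P − v_S) = Δt · (6.99·3.56)/(6.99−3.56) ≈ 7.2549·Δt.
So d_N05 = 125.94, d_N06 = 233.35, d_N07 = 227.22 km.
Circle about each station: (x − 19.7)² + (y + 150.9)² = 125.94²; (x − 34.8)² + (y − 146.0)² = 233.35²; (x − 100.4)² + (y − 87.8)² = 227.22².
Subtracting the N05 equation from the N06 and N07 equations removes the quadratic terms:
30.2 x + 593.8 y = -39223.20
161.4 x + 477.4 y = -41137.94
Solving the 2×2 system: x ≈ -70.0, y ≈ -62.5 km.

x ≈ -70.0 km, y ≈ -62.5 km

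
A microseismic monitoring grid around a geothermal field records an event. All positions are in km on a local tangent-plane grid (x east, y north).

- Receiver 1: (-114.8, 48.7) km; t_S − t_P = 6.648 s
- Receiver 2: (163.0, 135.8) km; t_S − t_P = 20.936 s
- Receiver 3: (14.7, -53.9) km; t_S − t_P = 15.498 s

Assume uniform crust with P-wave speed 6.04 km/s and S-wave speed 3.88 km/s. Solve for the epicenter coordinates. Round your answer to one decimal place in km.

Distance from S−P lag: d = Δt · v_P v_S / (v_P − v_S) = Δt · (6.04·3.88)/(6.04−3.88) ≈ 10.8496·Δt.
So d_Receiver 1 = 72.13, d_Receiver 2 = 227.15, d_Receiver 3 = 168.15 km.
Circle about each station: (x + 114.8)² + (y − 48.7)² = 72.13²; (x − 163.0)² + (y − 135.8)² = 227.15²; (x − 14.7)² + (y + 53.9)² = 168.15².
Subtracting the Receiver 1 equation from the Receiver 2 and Receiver 3 equations removes the quadratic terms:
555.6 x + 174.2 y = -16934.48
259.0 x − 205.2 y = -35501.12
Solving the 2×2 system: x ≈ -60.7, y ≈ 96.4 km.

x ≈ -60.7 km, y ≈ 96.4 km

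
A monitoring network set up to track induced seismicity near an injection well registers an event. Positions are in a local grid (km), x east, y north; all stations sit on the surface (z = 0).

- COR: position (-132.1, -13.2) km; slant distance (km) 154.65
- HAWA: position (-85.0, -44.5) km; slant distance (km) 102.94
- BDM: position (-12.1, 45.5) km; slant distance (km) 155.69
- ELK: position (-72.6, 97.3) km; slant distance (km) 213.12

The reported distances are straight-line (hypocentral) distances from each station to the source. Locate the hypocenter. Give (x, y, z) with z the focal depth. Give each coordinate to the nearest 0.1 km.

Each station gives a sphere (x−x_i)² + (y−y_i)² + z² = d_i² (stations at z=0).
Subtracting the COR sphere from HAWA and BDM: z² cancels, leaving linear equations in x and y:
94.2 x − 62.6 y = 4900.58
240.0 x + 117.4 y = -15730.74
Solving: x ≈ -15.697, y ≈ -101.904 km (keep extra digits for the depth step; rounded: -15.7, -101.9).
Then from the COR sphere: z² = 154.65² − (x + 132.1)² − (y + 13.2)² with x = -15.697, y = -101.904, so z ≈ 49.986 ≈ 50.0 km.

(-15.7, -101.9, 50.0)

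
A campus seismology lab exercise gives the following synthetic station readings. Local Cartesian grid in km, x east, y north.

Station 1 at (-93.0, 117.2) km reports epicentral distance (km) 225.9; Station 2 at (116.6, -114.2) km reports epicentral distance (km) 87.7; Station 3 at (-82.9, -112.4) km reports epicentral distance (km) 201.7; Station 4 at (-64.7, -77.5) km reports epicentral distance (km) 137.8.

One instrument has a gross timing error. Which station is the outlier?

Solve using three stations at a time. Using Station 1, Station 2, Station 4 (subtract circle equations pairwise → linear system) gives (x, y) ≈ (68.2, -41.1).
Distances from that point to each station vs reported:
  Station 1: calculated 225.9 vs reported 225.9 → residual 0.0 km
  Station 2: calculated 87.7 vs reported 87.7 → residual 0.0 km
  Station 3: calculated 167.1 vs reported 201.7 → residual 34.6 km
  Station 4: calculated 137.8 vs reported 137.8 → residual 0.0 km
Station 1, Station 2, Station 4 are mutually consistent (residuals ≈ 0); Station 3 is off by 34.6 km.

Station 3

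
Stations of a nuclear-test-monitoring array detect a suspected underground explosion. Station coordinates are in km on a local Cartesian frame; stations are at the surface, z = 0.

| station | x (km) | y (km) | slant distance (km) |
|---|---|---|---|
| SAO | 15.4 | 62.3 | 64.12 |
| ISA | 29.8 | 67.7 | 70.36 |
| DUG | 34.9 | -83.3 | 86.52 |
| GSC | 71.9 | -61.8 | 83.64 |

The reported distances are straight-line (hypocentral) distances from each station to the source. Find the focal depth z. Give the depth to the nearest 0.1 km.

Each station gives a sphere (x−x_i)² + (y−y_i)² + z² = d_i² (stations at z=0).
Subtracting the SAO sphere from ISA and DUG: z² cancels, leaving linear equations in x and y:
28.8 x + 10.8 y = 513.72
39.0 x − 291.2 y = 664.11
Solving: x ≈ 17.799, y ≈ 0.103 km (keep extra digits for the depth step; rounded: 17.8, 0.1).
Then from the SAO sphere: z² = 64.12² − (x − 15.4)² − (y − 62.3)² with x = 17.799, y = 0.103, so z ≈ 15.400 ≈ 15.4 km.

z ≈ 15.4 km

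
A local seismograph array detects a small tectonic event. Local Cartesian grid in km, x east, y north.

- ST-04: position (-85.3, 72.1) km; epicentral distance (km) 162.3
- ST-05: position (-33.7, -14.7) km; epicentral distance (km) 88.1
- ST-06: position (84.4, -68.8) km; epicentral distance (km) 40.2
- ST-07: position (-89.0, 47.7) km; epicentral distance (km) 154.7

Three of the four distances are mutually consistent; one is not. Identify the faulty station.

ST-06

Solve using three stations at a time. Using ST-04, ST-05, ST-07 (subtract circle equations pairwise → linear system) gives (x, y) ≈ (54.0, -10.9).
Distances from that point to each station vs reported:
  ST-04: calculated 162.1 vs reported 162.3 → residual 0.2 km
  ST-05: calculated 87.8 vs reported 88.1 → residual 0.3 km
  ST-06: calculated 65.4 vs reported 40.2 → residual 25.2 km
  ST-07: calculated 154.5 vs reported 154.7 → residual 0.2 km
ST-04, ST-05, ST-07 are mutually consistent (residuals ≈ 0); ST-06 is off by 25.2 km.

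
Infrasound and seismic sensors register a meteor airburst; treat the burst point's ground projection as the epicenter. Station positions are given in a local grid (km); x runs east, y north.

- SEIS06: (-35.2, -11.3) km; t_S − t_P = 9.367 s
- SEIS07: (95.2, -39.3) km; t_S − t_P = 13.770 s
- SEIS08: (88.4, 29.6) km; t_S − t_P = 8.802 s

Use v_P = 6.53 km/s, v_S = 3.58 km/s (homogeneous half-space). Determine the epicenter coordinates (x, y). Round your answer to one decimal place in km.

(19.3, 39.1)

Distance from S−P lag: d = Δt · v_P v_S / (v_P − v_S) = Δt · (6.53·3.58)/(6.53−3.58) ≈ 7.9245·Δt.
So d_SEIS06 = 74.23, d_SEIS07 = 109.12, d_SEIS08 = 69.75 km.
Circle about each station: (x + 35.2)² + (y + 11.3)² = 74.23²; (x − 95.2)² + (y + 39.3)² = 109.12²; (x − 88.4)² + (y − 29.6)² = 69.75².
Subtracting the SEIS06 equation from the SEIS07 and SEIS08 equations removes the quadratic terms:
260.8 x − 56.0 y = 2843.72
247.2 x + 81.8 y = 7969.02
Solving the 2×2 system: x ≈ 19.3, y ≈ 39.1 km.
Check against SEIS06 (with the unrounded x, y): √((x + 35.2)²+(y + 11.3)²) = 74.23 ≈ 74.23 km. ✓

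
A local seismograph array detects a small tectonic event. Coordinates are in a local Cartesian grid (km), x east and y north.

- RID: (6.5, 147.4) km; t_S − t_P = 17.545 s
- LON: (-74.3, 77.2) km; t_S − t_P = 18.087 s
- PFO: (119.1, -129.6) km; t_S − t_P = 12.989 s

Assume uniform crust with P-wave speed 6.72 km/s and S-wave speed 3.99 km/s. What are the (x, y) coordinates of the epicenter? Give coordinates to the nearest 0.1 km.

Distance from S−P lag: d = Δt · v_P v_S / (v_P − v_S) = Δt · (6.72·3.99)/(6.72−3.99) ≈ 9.8215·Δt.
So d_RID = 172.32, d_LON = 177.64, d_PFO = 127.57 km.
Circle about each station: (x − 6.5)² + (y − 147.4)² = 172.32²; (x + 74.3)² + (y − 77.2)² = 177.64²; (x − 119.1)² + (y + 129.6)² = 127.57².
Subtracting pairs of circle equations eliminates x²+y² and gives linear equations (the radical axes):
-161.6 x − 140.4 y = -12150.47
225.2 x − 554.0 y = 22632.04
Solving the 2×2 system: x ≈ 81.8, y ≈ -7.6 km.

x ≈ 81.8 km, y ≈ -7.6 km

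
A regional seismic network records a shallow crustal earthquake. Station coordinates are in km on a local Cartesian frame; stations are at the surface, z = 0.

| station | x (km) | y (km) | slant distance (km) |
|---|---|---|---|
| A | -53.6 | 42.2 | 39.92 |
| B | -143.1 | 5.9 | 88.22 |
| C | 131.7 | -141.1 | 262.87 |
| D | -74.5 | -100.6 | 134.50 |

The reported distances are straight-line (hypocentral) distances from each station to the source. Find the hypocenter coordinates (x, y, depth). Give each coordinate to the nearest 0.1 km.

x ≈ -65.7 km, y ≈ 28.8 km, depth ≈ 35.6 km

Each station gives a sphere (x−x_i)² + (y−y_i)² + z² = d_i² (stations at z=0).
Subtracting the A sphere from B and C: z² cancels, leaving linear equations in x and y:
-179.0 x − 72.6 y = 9669.46
370.6 x − 366.6 y = -34906.73
Solving: x ≈ -65.700, y ≈ 28.800 km (keep extra digits for the depth step; rounded: -65.7, 28.8).
Then from the A sphere: z² = 39.92² − (x + 53.6)² − (y − 42.2)² with x = -65.700, y = 28.800, so z ≈ 35.604 ≈ 35.6 km.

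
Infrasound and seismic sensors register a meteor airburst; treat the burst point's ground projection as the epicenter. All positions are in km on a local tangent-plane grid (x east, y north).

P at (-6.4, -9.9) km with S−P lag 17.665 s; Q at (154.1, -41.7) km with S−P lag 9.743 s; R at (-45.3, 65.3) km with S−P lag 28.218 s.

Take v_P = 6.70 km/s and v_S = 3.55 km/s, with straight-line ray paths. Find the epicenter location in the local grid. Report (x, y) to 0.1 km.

(99.5, -91.0)

Distance from S−P lag: d = Δt · v_P v_S / (v_P − v_S) = Δt · (6.70·3.55)/(6.70−3.55) ≈ 7.5508·Δt.
So d_P = 133.38, d_Q = 73.57, d_R = 213.07 km.
Circle about each station: (x + 6.4)² + (y + 9.9)² = 133.38²; (x − 154.1)² + (y + 41.7)² = 73.57²; (x + 45.3)² + (y − 65.3)² = 213.07².
Subtracting pairs of circle equations eliminates x²+y² and gives linear equations (the radical axes):
321.0 x − 63.6 y = 37724.41
-77.8 x + 150.4 y = -21431.39
Solving the 2×2 system: x ≈ 99.5, y ≈ -91.0 km.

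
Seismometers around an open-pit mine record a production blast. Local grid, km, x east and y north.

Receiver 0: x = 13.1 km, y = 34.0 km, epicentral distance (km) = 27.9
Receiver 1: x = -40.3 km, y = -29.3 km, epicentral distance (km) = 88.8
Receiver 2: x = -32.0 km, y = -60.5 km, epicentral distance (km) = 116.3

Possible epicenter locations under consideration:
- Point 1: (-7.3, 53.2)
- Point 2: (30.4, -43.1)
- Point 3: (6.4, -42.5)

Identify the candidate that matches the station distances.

For each candidate, compare |candidate − station| to the reported distance:
Point 1: residuals Receiver 0 0.1, Receiver 1 0.1, Receiver 2 0.1 → max 0.1 km
Point 2: residuals Receiver 0 51.1, Receiver 1 16.8, Receiver 2 51.5 → max 51.5 km
Point 3: residuals Receiver 0 48.9, Receiver 1 40.3, Receiver 2 73.9 → max 73.9 km
Only Point 1 has all residuals ≈ 0.

Point 1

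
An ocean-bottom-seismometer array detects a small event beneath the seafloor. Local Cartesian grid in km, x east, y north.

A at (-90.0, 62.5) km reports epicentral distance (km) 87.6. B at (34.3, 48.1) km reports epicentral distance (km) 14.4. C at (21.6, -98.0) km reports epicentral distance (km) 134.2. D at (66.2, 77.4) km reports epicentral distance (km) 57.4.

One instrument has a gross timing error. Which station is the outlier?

A

Solve using three stations at a time. Using B, C, D (subtract circle equations pairwise → linear system) gives (x, y) ≈ (26.3, 36.1).
Distances from that point to each station vs reported:
  A: calculated 119.3 vs reported 87.6 → residual 31.7 km
  B: calculated 14.4 vs reported 14.4 → residual 0.0 km
  C: calculated 134.2 vs reported 134.2 → residual 0.0 km
  D: calculated 57.4 vs reported 57.4 → residual 0.0 km
B, C, D are mutually consistent (residuals ≈ 0); A is off by 31.7 km.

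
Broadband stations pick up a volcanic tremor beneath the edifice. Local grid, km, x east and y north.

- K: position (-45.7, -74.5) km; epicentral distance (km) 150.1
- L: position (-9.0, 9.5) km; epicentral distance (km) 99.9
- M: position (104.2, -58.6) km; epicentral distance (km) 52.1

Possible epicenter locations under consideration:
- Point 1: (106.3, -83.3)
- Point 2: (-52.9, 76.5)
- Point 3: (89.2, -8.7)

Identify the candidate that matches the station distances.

For each candidate, compare |candidate − station| to the reported distance:
Point 1: residuals K 2.2, L 48.1, M 27.3 → max 48.1 km
Point 2: residuals K 1.1, L 19.8, M 155.1 → max 155.1 km
Point 3: residuals K 0.0, L 0.0, M 0.0 → max 0.0 km
Only Point 3 has all residuals ≈ 0.

Point 3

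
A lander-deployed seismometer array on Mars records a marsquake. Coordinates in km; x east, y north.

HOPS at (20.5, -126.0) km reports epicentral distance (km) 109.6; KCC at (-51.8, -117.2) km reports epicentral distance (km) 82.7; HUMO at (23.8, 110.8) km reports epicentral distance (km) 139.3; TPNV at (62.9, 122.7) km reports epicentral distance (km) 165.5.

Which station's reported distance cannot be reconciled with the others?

KCC

Solve using three stations at a time. Using HOPS, HUMO, TPNV (subtract circle equations pairwise → linear system) gives (x, y) ≈ (-16.3, -22.7).
Distances from that point to each station vs reported:
  HOPS: calculated 109.7 vs reported 109.6 → residual 0.1 km
  KCC: calculated 101.0 vs reported 82.7 → residual 18.3 km
  HUMO: calculated 139.4 vs reported 139.3 → residual 0.1 km
  TPNV: calculated 165.6 vs reported 165.5 → residual 0.1 km
HOPS, HUMO, TPNV are mutually consistent (residuals ≈ 0); KCC is off by 18.3 km.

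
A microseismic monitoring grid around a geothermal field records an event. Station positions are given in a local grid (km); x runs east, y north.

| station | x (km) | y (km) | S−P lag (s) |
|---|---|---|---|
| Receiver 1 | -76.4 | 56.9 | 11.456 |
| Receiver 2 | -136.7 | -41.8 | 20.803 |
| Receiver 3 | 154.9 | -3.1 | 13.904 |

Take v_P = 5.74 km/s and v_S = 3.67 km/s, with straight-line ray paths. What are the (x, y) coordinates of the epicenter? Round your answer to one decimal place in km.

Distance from S−P lag: d = Δt · v_P v_S / (v_P − v_S) = Δt · (5.74·3.67)/(5.74−3.67) ≈ 10.1767·Δt.
So d_Receiver 1 = 116.58, d_Receiver 2 = 211.71, d_Receiver 3 = 141.50 km.
Circle about each station: (x + 76.4)² + (y − 56.9)² = 116.58²; (x + 136.7)² + (y + 41.8)² = 211.71²; (x − 154.9)² + (y + 3.1)² = 141.50².
Subtracting the Receiver 1 equation from the Receiver 2 and Receiver 3 equations removes the quadratic terms:
-120.6 x − 197.4 y = -19870.67
462.6 x − 120.0 y = 8497.70
Solving the 2×2 system: x ≈ 38.4, y ≈ 77.2 km.

38.4 km east, 77.2 km north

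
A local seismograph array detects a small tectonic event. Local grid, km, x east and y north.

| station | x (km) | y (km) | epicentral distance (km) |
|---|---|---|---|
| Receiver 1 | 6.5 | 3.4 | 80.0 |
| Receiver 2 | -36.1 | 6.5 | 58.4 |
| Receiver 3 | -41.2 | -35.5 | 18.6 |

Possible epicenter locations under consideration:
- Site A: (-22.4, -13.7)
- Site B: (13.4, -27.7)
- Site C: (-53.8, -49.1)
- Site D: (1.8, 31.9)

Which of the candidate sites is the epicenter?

For each candidate, compare |candidate − station| to the reported distance:
Site A: residuals Receiver 1 46.4, Receiver 2 34.0, Receiver 3 10.2 → max 46.4 km
Site B: residuals Receiver 1 48.1, Receiver 2 1.8, Receiver 3 36.6 → max 48.1 km
Site C: residuals Receiver 1 0.0, Receiver 2 0.1, Receiver 3 0.1 → max 0.1 km
Site D: residuals Receiver 1 51.1, Receiver 2 12.8, Receiver 3 61.3 → max 61.3 km
Only Site C has all residuals ≈ 0.

Site C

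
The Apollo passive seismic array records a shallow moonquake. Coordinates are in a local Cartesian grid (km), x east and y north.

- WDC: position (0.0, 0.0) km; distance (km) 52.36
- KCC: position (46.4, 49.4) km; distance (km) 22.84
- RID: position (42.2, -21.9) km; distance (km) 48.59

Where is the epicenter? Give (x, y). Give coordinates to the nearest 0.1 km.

(45.1, 26.6)

Circle about each station: x² + y² = 52.36²; (x − 46.4)² + (y − 49.4)² = 22.84²; (x − 42.2)² + (y + 21.9)² = 48.59².
Subtracting the WDC equation from the KCC and RID equations removes the quadratic terms:
92.8 x + 98.8 y = 6813.22
84.4 x − 43.8 y = 2641.03
Solving the 2×2 system: x ≈ 45.1, y ≈ 26.6 km.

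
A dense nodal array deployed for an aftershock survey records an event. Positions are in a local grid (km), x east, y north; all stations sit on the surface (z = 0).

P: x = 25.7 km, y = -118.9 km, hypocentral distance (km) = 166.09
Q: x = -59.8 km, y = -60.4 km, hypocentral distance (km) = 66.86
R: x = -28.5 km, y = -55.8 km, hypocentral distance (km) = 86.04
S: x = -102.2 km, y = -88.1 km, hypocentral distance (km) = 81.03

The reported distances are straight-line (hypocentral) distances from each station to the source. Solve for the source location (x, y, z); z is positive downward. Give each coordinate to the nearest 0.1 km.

(-98.0, -10.4, 22.6)

Each station gives a sphere (x−x_i)² + (y−y_i)² + z² = d_i² (stations at z=0).
Subtracting the P sphere from Q and R: z² cancels, leaving linear equations in x and y:
-171.0 x + 117.0 y = 15542.13
-108.4 x + 126.2 y = 9311.20
Solving: x ≈ -98.007, y ≈ -10.402 km (keep extra digits for the depth step; rounded: -98.0, -10.4).
Then from the P sphere: z² = 166.09² − (x − 25.7)² − (y + 118.9)² with x = -98.007, y = -10.402, so z ≈ 22.598 ≈ 22.6 km.
Check against S (with the unrounded solution): distance 81.03 ≈ 81.03 km. ✓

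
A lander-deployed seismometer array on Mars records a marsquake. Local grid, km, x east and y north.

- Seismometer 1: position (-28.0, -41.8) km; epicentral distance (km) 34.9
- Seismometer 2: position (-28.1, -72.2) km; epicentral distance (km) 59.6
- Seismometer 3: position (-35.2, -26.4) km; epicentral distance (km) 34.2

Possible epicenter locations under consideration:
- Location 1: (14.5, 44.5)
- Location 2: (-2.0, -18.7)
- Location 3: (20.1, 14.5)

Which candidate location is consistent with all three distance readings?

Location 2

For each candidate, compare |candidate − station| to the reported distance:
Location 1: residuals Seismometer 1 61.3, Seismometer 2 64.6, Seismometer 3 52.4 → max 64.6 km
Location 2: residuals Seismometer 1 0.1, Seismometer 2 0.1, Seismometer 3 0.1 → max 0.1 km
Location 3: residuals Seismometer 1 39.1, Seismometer 2 39.6, Seismometer 3 34.6 → max 39.6 km
Only Location 2 has all residuals ≈ 0.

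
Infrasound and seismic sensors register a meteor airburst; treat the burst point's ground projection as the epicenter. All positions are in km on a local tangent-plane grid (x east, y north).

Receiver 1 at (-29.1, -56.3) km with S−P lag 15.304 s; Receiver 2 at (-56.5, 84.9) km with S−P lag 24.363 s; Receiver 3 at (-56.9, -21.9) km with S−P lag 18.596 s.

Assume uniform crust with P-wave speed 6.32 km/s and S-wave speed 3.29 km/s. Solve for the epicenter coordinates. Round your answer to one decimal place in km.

x ≈ 70.7 km, y ≈ -23.6 km

Distance from S−P lag: d = Δt · v_P v_S / (v_P − v_S) = Δt · (6.32·3.29)/(6.32−3.29) ≈ 6.8623·Δt.
So d_Receiver 1 = 105.02, d_Receiver 2 = 167.19, d_Receiver 3 = 127.61 km.
Circle about each station: (x + 29.1)² + (y + 56.3)² = 105.02²; (x + 56.5)² + (y − 84.9)² = 167.19²; (x + 56.9)² + (y + 21.9)² = 127.61².
Subtracting the Receiver 1 equation from the Receiver 2 and Receiver 3 equations removes the quadratic terms:
-54.8 x + 282.4 y = -10539.54
-55.6 x + 68.8 y = -5554.39
Solving the 2×2 system: x ≈ 70.7, y ≈ -23.6 km.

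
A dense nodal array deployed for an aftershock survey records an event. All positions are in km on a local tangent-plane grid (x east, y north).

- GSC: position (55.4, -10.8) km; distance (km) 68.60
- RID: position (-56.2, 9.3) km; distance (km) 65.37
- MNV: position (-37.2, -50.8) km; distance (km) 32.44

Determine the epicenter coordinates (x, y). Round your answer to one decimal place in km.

Circle about each station: (x − 55.4)² + (y + 10.8)² = 68.60²; (x + 56.2)² + (y − 9.3)² = 65.37²; (x + 37.2)² + (y + 50.8)² = 32.44².
Subtracting pairs of circle equations eliminates x²+y² and gives linear equations (the radical axes):
-223.2 x + 40.2 y = 491.85
-185.2 x − 80.0 y = 4432.29
Solving the 2×2 system: x ≈ -8.6, y ≈ -35.5 km.

x ≈ -8.6 km, y ≈ -35.5 km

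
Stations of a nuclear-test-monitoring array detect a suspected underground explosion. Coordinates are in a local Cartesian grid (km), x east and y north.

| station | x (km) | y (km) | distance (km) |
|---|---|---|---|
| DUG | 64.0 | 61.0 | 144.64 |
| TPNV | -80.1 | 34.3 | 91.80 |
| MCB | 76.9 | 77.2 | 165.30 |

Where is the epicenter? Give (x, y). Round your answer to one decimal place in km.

x ≈ -34.2 km, y ≈ -45.2 km

Circle about each station: (x − 64.0)² + (y − 61.0)² = 144.64²; (x + 80.1)² + (y − 34.3)² = 91.80²; (x − 76.9)² + (y − 77.2)² = 165.30².
Subtracting the DUG equation from the TPNV and MCB equations removes the quadratic terms:
-288.2 x − 53.4 y = 12268.99
25.8 x + 32.4 y = -2346.91
Solving the 2×2 system: x ≈ -34.2, y ≈ -45.2 km.
Check against DUG (with the unrounded x, y): √((x − 64.0)²+(y − 61.0)²) = 144.64 ≈ 144.64 km. ✓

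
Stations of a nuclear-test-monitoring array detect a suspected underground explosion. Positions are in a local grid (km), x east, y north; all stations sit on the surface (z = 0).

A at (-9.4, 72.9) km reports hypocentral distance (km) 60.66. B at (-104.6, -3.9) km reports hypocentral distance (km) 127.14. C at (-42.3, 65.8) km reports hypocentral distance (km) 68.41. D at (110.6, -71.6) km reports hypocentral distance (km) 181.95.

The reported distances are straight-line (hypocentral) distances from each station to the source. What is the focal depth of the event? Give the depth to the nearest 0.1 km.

depth ≈ 57.7 km

Each station gives a sphere (x−x_i)² + (y−y_i)² + z² = d_i² (stations at z=0).
Subtracting the A sphere from B and C: z² cancels, leaving linear equations in x and y:
-190.4 x − 153.6 y = -6931.34
-65.8 x − 14.2 y = -284.13
Solving: x ≈ -7.400, y ≈ 54.299 km (keep extra digits for the depth step; rounded: -7.4, 54.3).
Then from the A sphere: z² = 60.66² − (x + 9.4)² − (y − 72.9)² with x = -7.400, y = 54.299, so z ≈ 57.703 ≈ 57.7 km.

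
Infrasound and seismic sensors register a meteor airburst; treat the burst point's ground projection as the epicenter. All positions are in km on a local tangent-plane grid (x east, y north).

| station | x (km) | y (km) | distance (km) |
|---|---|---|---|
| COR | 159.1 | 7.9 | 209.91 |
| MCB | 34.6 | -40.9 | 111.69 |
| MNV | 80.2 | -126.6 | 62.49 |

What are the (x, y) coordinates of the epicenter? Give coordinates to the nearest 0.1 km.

Circle about each station: (x − 159.1)² + (y − 7.9)² = 209.91²; (x − 34.6)² + (y + 40.9)² = 111.69²; (x − 80.2)² + (y + 126.6)² = 62.49².
Subtracting pairs of circle equations eliminates x²+y² and gives linear equations (the radical axes):
-249.0 x − 97.6 y = 9082.30
-157.8 x − 269.0 y = 37241.59
Solving the 2×2 system: x ≈ 23.1, y ≈ -152.0 km.

23.1 km east, -152.0 km north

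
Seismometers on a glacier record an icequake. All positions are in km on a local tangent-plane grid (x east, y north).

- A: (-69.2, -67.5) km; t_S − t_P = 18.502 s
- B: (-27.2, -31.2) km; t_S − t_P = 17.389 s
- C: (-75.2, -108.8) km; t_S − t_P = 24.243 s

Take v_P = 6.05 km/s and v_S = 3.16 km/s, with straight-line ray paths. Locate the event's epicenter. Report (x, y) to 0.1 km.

x ≈ -111.1 km, y ≈ 47.5 km

Distance from S−P lag: d = Δt · v_P v_S / (v_P − v_S) = Δt · (6.05·3.16)/(6.05−3.16) ≈ 6.6152·Δt.
So d_A = 122.39, d_B = 115.03, d_C = 160.37 km.
Circle about each station: (x + 69.2)² + (y + 67.5)² = 122.39²; (x + 27.2)² + (y + 31.2)² = 115.03²; (x + 75.2)² + (y + 108.8)² = 160.37².
Subtracting pairs of circle equations eliminates x²+y² and gives linear equations (the radical axes):
84.0 x + 72.6 y = -5884.20
-12.0 x − 82.6 y = -2591.63
Solving the 2×2 system: x ≈ -111.1, y ≈ 47.5 km.
Check against A (with the unrounded x, y): √((x + 69.2)²+(y + 67.5)²) = 122.42 ≈ 122.39 km. ✓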